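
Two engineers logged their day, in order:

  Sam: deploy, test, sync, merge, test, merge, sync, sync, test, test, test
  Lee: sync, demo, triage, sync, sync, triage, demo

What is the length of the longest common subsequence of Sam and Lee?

Taking sync at Sam[3]=Lee[1], sync at Sam[7]=Lee[4], sync at Sam[8]=Lee[5] gives a common subsequence of length 3. Since dp[11][7] = 3, nothing longer is possible.

3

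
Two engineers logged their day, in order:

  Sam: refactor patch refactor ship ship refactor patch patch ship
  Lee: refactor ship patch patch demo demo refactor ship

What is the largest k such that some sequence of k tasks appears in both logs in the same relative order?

5

Taking refactor (Sam #3, Lee #1); then ship (Sam #5, Lee #2); then patch (Sam #7, Lee #3); then patch (Sam #8, Lee #4); then ship (Sam #9, Lee #8) gives a common subsequence of length 5. Since dp[9][8] = 5, nothing longer is possible.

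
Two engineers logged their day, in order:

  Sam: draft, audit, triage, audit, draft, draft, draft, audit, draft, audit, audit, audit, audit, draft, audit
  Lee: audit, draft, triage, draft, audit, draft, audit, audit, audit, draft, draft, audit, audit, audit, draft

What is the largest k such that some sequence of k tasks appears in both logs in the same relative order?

10

Pick draft (Sam #1, Lee #2); then triage (Sam #3, Lee #3); then audit (Sam #4, Lee #5); then draft (Sam #5, Lee #6); then draft (Sam #7, Lee #10); then draft (Sam #9, Lee #11); then audit (Sam #11, Lee #12); then audit (Sam #12, Lee #13); then audit (Sam #13, Lee #14); then draft (Sam #14, Lee #15); all 10 tasks appear in both, in order. dp[15][15] = 10 confirms this is the maximum.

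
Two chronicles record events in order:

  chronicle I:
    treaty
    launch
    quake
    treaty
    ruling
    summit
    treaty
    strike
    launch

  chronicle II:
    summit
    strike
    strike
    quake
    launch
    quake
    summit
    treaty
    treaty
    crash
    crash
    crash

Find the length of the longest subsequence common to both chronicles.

4

Match launch at chronicle I[2]=chronicle II[5]; then quake at chronicle I[3]=chronicle II[6]; then treaty at chronicle I[4]=chronicle II[8]; then treaty at chronicle I[7]=chronicle II[9] — 4 events in the same relative order in both. The LCS DP gives dp[9][12] = 4, so this is optimal.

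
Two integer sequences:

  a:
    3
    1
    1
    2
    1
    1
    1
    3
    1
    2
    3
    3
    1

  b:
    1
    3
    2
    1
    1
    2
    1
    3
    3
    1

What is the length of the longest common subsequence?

Let dp[i][j] be the LCS length of the first i values of a and the first j values of b. dp[i][j] = dp[i-1][j-1]+1 when the i-th and j-th values match, else max(dp[i-1][j], dp[i][j-1]).
    ·  1  3  2  1  1  2  1  3  3  1
 ·  0  0  0  0  0  0  0  0  0  0  0
 3  0  0  1  1  1  1  1  1  1  1  1
 1  0  1  1  1  2  2  2  2  2  2  2
 1  0  1  1  1  2  3  3  3  3  3  3
 2  0  1  1  2  2  3  4  4  4  4  4
 1  0  1  1  2  3  3  4  5  5  5  5
 1  0  1  1  2  3  4  4  5  5  5  6
 1  0  1  1  2  3  4  4  5  5  5  6
 3  0  1  2  2  3  4  4  5  6  6  6
 1  0  1  2  2  3  4  4  5  6  6  7
 2  0  1  2  3  3  4  5  5  6  6  7
 3  0  1  2  3  3  4  5  5  6  7  7
 3  0  1  2  3  3  4  5  5  6  7  7
 1  0  1  2  3  4  4  5  6  6  7  8
dp[13][10] = 8. One LCS (by backtracking along matches): 3, 1, 1, 2, 1, 3, 3, 1.

8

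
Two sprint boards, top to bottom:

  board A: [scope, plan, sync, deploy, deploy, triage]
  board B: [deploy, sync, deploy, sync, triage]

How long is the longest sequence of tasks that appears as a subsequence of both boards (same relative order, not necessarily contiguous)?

Taking sync at board A[3]=board B[2]; then deploy at board A[4]=board B[3]; then triage at board A[6]=board B[5] gives a common subsequence of length 3. dp[6][5] = 3 confirms this is the maximum.

3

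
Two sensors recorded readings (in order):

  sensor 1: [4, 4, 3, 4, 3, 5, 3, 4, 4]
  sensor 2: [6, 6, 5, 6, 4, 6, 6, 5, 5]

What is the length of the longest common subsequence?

Let dp[i][j] be the LCS length of the first i values of sensor 1 and the first j values of sensor 2. dp[i][j] = dp[i-1][j-1]+1 when the i-th and j-th values match, else max(dp[i-1][j], dp[i][j-1]).
    ·  6  6  5  6  4  6  6  5  5
 ·  0  0  0  0  0  0  0  0  0  0
 4  0  0  0  0  0  1  1  1  1  1
 4  0  0  0  0  0  1  1  1  1  1
 3  0  0  0  0  0  1  1  1  1  1
 4  0  0  0  0  0  1  1  1  1  1
 3  0  0  0  0  0  1  1  1  1  1
 5  0  0  0  1  1  1  1  1  2  2
 3  0  0  0  1  1  1  1  1  2  2
 4  0  0  0  1  1  2  2  2  2  2
 4  0  0  0  1  1  2  2  2  2  2
dp[9][9] = 2. One LCS (by backtracking along matches): 4, 5.

2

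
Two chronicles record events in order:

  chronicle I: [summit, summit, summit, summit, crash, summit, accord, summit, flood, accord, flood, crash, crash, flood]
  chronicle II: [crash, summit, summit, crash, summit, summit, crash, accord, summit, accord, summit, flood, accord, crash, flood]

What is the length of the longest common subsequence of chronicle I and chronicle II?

Pick summit at chronicle I[1]=chronicle II[2], summit at chronicle I[2]=chronicle II[3], summit at chronicle I[3]=chronicle II[5], summit at chronicle I[4]=chronicle II[6], crash at chronicle I[5]=chronicle II[7], summit at chronicle I[6]=chronicle II[9], accord at chronicle I[7]=chronicle II[10], summit at chronicle I[8]=chronicle II[11], flood at chronicle I[9]=chronicle II[12], accord at chronicle I[10]=chronicle II[13], crash at chronicle I[13]=chronicle II[14], flood at chronicle I[14]=chronicle II[15]; all 12 events appear in both, in order, and the DP table's final entry dp[14][15] is also 12, so no common subsequence is longer.

12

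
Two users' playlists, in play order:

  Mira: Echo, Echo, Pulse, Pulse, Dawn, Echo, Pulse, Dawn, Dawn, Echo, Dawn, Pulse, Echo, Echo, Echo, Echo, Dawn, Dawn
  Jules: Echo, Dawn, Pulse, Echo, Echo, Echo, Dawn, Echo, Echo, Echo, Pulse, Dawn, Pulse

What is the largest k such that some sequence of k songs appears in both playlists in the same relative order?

One common subsequence of length 9: Echo (Mira #1, Jules #1); then Echo (Mira #2, Jules #4); then Echo (Mira #6, Jules #5); then Echo (Mira #10, Jules #6); then Dawn (Mira #11, Jules #7); then Echo (Mira #13, Jules #8); then Echo (Mira #14, Jules #9); then Echo (Mira #15, Jules #10); then Dawn (Mira #17, Jules #12). The LCS DP gives dp[18][13] = 9, so this is optimal.

9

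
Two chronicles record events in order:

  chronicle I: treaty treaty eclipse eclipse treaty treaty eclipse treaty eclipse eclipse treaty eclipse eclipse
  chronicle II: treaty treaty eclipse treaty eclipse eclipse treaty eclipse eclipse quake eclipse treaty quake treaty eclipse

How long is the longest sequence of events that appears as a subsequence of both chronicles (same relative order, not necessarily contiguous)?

Match treaty (chronicle I #1, chronicle II #2); then treaty (chronicle I #2, chronicle II #4); then eclipse (chronicle I #3, chronicle II #5); then eclipse (chronicle I #4, chronicle II #6); then treaty (chronicle I #6, chronicle II #7); then eclipse (chronicle I #7, chronicle II #8); then eclipse (chronicle I #9, chronicle II #9); then eclipse (chronicle I #10, chronicle II #11); then treaty (chronicle I #11, chronicle II #14); then eclipse (chronicle I #13, chronicle II #15) — 10 events in the same relative order in both, and the DP table's final entry dp[13][15] is also 10, so no common subsequence is longer.

10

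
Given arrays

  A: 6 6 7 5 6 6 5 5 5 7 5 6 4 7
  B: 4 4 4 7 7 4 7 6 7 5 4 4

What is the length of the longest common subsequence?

Match 7 (A #3, B #7) → 6 (A #6, B #8) → 7 (A #10, B #9) → 5 (A #11, B #10) → 4 (A #13, B #12) — 5 values in the same relative order in both. Since dp[14][12] = 5, nothing longer is possible.

5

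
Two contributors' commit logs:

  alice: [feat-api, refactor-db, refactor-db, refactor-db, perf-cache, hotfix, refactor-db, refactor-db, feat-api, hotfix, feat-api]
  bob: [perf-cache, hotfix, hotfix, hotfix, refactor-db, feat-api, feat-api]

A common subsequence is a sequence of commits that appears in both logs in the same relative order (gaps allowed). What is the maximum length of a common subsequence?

5

Pick perf-cache at alice[5]=bob[1], hotfix at alice[6]=bob[4], refactor-db at alice[8]=bob[5], feat-api at alice[9]=bob[6], feat-api at alice[11]=bob[7]; all 5 commits appear in both, in order. Since dp[11][7] = 5, nothing longer is possible.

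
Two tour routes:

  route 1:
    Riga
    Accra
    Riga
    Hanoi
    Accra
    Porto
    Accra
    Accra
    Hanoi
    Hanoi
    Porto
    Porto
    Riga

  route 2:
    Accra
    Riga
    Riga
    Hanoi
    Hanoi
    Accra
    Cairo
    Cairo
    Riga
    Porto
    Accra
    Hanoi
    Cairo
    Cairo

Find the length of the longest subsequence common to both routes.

7

Taking Riga (route 1 #1, route 2 #2) → Riga (route 1 #3, route 2 #3) → Hanoi (route 1 #4, route 2 #5) → Accra (route 1 #5, route 2 #6) → Porto (route 1 #6, route 2 #10) → Accra (route 1 #8, route 2 #11) → Hanoi (route 1 #9, route 2 #12) gives a common subsequence of length 7. The LCS DP gives dp[13][14] = 7, so this is optimal.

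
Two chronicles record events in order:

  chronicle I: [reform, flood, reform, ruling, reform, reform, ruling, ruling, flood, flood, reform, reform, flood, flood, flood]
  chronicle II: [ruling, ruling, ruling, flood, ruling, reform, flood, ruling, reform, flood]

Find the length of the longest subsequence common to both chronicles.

7

Taking ruling (chronicle I #4, chronicle II #1); then ruling (chronicle I #7, chronicle II #2); then ruling (chronicle I #8, chronicle II #3); then flood (chronicle I #9, chronicle II #4); then flood (chronicle I #10, chronicle II #7); then reform (chronicle I #12, chronicle II #9); then flood (chronicle I #15, chronicle II #10) gives a common subsequence of length 7, and the DP table's final entry dp[15][10] is also 7, so no common subsequence is longer.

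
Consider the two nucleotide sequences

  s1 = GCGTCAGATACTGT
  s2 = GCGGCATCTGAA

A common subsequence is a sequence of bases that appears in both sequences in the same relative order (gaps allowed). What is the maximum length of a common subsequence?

Match G (s1 #1, s2 #1); then C (s1 #2, s2 #2); then G (s1 #3, s2 #4); then C (s1 #5, s2 #5); then A (s1 #8, s2 #6); then T (s1 #9, s2 #7); then C (s1 #11, s2 #8); then T (s1 #12, s2 #9); then G (s1 #13, s2 #10) — 9 bases in the same relative order in both. dp[14][12] = 9 confirms this is the maximum.

9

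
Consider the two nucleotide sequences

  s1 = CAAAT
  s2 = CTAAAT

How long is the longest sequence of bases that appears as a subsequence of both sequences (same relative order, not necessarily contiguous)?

5

Let dp[i][j] be the LCS length of the first i bases of s1 and the first j bases of s2. dp[i][j] = dp[i-1][j-1]+1 when the i-th and j-th bases match, else max(dp[i-1][j], dp[i][j-1]).
    ·  C  T  A  A  A  T
 ·  0  0  0  0  0  0  0
 C  0  1  1  1  1  1  1
 A  0  1  1  2  2  2  2
 A  0  1  1  2  3  3  3
 A  0  1  1  2  3  4  4
 T  0  1  2  2  3  4  5
dp[5][6] = 5. One LCS (by backtracking along matches): CAAAT.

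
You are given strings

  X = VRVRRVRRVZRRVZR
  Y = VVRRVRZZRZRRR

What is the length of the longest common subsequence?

11

Match V at X[1]=Y[1]; then V at X[3]=Y[2]; then R at X[4]=Y[3]; then R at X[5]=Y[4]; then V at X[6]=Y[5]; then R at X[7]=Y[6]; then R at X[8]=Y[9]; then Z at X[10]=Y[10]; then R at X[11]=Y[11]; then R at X[12]=Y[12]; then R at X[15]=Y[13] — 11 characters in the same relative order in both. The LCS DP gives dp[15][13] = 11, so this is optimal.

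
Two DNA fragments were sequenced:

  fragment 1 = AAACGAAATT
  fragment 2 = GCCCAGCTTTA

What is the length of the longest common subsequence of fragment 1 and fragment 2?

4

Taking A (fragment 1 #1, fragment 2 #5); then C (fragment 1 #4, fragment 2 #7); then T (fragment 1 #9, fragment 2 #9); then T (fragment 1 #10, fragment 2 #10) gives a common subsequence of length 4. The LCS DP gives dp[10][11] = 4, so this is optimal.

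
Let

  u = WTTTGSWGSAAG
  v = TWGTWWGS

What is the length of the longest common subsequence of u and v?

Match W (u #1, v #2); then T (u #2, v #4); then W (u #7, v #6); then G (u #8, v #7); then S (u #9, v #8) — 5 characters in the same relative order in both. dp[12][8] = 5 confirms this is the maximum.

5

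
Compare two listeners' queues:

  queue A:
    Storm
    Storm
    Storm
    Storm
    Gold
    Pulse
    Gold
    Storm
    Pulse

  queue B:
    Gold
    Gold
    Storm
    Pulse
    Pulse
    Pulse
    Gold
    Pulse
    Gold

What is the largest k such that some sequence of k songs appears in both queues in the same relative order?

4

Match Storm (queue A #1, queue B #3), then Gold (queue A #5, queue B #7), then Pulse (queue A #6, queue B #8), then Gold (queue A #7, queue B #9) — 4 songs in the same relative order in both. The LCS DP gives dp[9][9] = 4, so this is optimal.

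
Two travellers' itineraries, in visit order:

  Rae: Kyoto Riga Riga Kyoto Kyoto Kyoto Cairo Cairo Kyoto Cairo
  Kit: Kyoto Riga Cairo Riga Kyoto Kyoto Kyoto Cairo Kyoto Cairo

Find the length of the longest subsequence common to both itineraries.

9

One common subsequence of length 9: Kyoto (Rae #1, Kit #1); then Riga (Rae #2, Kit #2); then Riga (Rae #3, Kit #4); then Kyoto (Rae #4, Kit #5); then Kyoto (Rae #5, Kit #6); then Kyoto (Rae #6, Kit #7); then Cairo (Rae #8, Kit #8); then Kyoto (Rae #9, Kit #9); then Cairo (Rae #10, Kit #10). Since dp[10][10] = 9, nothing longer is possible.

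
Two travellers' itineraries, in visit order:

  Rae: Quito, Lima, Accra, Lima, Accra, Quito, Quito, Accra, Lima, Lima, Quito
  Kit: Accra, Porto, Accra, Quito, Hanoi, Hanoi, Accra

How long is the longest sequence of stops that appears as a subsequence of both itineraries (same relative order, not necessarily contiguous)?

4

Taking Accra (Rae #3, Kit #1); then Accra (Rae #5, Kit #3); then Quito (Rae #6, Kit #4); then Accra (Rae #8, Kit #7) gives a common subsequence of length 4. The LCS DP gives dp[11][7] = 4, so this is optimal.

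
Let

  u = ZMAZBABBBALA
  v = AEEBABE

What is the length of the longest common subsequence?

One common subsequence of length 4: A at u[3]=v[1], B at u[5]=v[4], A at u[6]=v[5], B at u[7]=v[6], and the DP table's final entry dp[12][7] is also 4, so no common subsequence is longer.

4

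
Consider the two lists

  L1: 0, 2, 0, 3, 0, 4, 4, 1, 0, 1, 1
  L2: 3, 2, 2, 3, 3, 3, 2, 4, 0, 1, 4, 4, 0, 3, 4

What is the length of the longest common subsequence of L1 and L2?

6

Taking 2 [2,3], then 3 [4,6], then 0 [5,9], then 4 [6,11], then 4 [7,12], then 0 [9,13] gives a common subsequence of length 6. The LCS DP gives dp[11][15] = 6, so this is optimal.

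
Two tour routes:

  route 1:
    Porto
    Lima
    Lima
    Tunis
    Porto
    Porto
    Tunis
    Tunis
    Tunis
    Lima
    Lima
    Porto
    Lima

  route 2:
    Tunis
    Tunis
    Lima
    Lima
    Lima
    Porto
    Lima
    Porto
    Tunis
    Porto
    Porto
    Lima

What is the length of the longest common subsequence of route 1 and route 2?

Match Lima [2,4] → Lima [3,5] → Porto [5,6] → Porto [6,8] → Tunis [7,9] → Porto [12,11] → Lima [13,12] — 7 stops in the same relative order in both, and the DP table's final entry dp[13][12] is also 7, so no common subsequence is longer.

7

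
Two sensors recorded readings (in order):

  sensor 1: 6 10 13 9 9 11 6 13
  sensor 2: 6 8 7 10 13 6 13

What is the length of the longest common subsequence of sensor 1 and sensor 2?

5

Let dp[i][j] be the LCS length of the first i values of sensor 1 and the first j values of sensor 2. dp[i][j] = dp[i-1][j-1]+1 when the i-th and j-th values match, else max(dp[i-1][j], dp[i][j-1]).
    ·  6  8  7 10 13  6 13
 ·  0  0  0  0  0  0  0  0
 6  0  1  1  1  1  1  1  1
10  0  1  1  1  2  2  2  2
13  0  1  1  1  2  3  3  3
 9  0  1  1  1  2  3  3  3
 9  0  1  1  1  2  3  3  3
11  0  1  1  1  2  3  3  3
 6  0  1  1  1  2  3  4  4
13  0  1  1  1  2  3  4  5
dp[8][7] = 5. One LCS (by backtracking along matches): 6, 10, 13, 6, 13.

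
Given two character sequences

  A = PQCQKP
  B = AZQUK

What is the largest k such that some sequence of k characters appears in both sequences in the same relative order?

Let dp[i][j] be the LCS length of the first i characters of A and the first j characters of B. dp[i][j] = dp[i-1][j-1]+1 when the i-th and j-th characters match, else max(dp[i-1][j], dp[i][j-1]).
    ·  A  Z  Q  U  K
 ·  0  0  0  0  0  0
 P  0  0  0  0  0  0
 Q  0  0  0  1  1  1
 C  0  0  0  1  1  1
 Q  0  0  0  1  1  1
 K  0  0  0  1  1  2
 P  0  0  0  1  1  2
dp[6][5] = 2. One LCS (by backtracking along matches): QK.

2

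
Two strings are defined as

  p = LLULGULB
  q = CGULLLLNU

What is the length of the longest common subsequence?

4

Match L (p #1, q #5), L (p #2, q #6), L (p #4, q #7), U (p #6, q #9) — 4 characters in the same relative order in both, and the DP table's final entry dp[8][9] is also 4, so no common subsequence is longer.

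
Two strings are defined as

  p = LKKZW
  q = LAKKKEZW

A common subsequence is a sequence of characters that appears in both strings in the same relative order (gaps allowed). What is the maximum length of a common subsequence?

Let dp[i][j] be the LCS length of the first i characters of p and the first j characters of q. dp[i][j] = dp[i-1][j-1]+1 when the i-th and j-th characters match, else max(dp[i-1][j], dp[i][j-1]).
    ·  L  A  K  K  K  E  Z  W
 ·  0  0  0  0  0  0  0  0  0
 L  0  1  1  1  1  1  1  1  1
 K  0  1  1  2  2  2  2  2  2
 K  0  1  1  2  3  3  3  3  3
 Z  0  1  1  2  3  3  3  4  4
 W  0  1  1  2  3  3  3  4  5
dp[5][8] = 5. One LCS (by backtracking along matches): LKKZW.

5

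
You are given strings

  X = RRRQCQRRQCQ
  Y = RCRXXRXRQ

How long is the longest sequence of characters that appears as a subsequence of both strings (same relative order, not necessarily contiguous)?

5

Taking R at X[1]=Y[1], then R at X[2]=Y[3], then R at X[3]=Y[6], then R at X[8]=Y[8], then Q at X[11]=Y[9] gives a common subsequence of length 5, and the DP table's final entry dp[11][9] is also 5, so no common subsequence is longer.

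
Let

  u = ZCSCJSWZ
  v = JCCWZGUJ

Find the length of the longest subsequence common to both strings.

4

One common subsequence of length 4: C (u #2, v #2) → C (u #4, v #3) → W (u #7, v #4) → Z (u #8, v #5). The LCS DP gives dp[8][8] = 4, so this is optimal.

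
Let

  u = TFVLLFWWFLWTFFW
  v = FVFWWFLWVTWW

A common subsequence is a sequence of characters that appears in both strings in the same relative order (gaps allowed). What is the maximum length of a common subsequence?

10

One common subsequence of length 10: F [2,1], then V [3,2], then F [6,3], then W [7,4], then W [8,5], then F [9,6], then L [10,7], then W [11,8], then T [12,10], then W [15,12]. dp[15][12] = 10 confirms this is the maximum.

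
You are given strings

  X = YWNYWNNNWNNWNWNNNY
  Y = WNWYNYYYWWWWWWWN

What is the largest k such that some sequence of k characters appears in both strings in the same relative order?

Taking Y at X[1]=Y[4]; then N at X[3]=Y[5]; then Y at X[4]=Y[8]; then W at X[5]=Y[12]; then W at X[9]=Y[13]; then W at X[12]=Y[14]; then W at X[14]=Y[15]; then N at X[17]=Y[16] gives a common subsequence of length 8, and the DP table's final entry dp[18][16] is also 8, so no common subsequence is longer.

8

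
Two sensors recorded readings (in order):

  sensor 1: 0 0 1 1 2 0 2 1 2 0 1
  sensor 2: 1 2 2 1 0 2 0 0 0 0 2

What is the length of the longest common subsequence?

6

Let dp[i][j] be the LCS length of the first i values of sensor 1 and the first j values of sensor 2. dp[i][j] = dp[i-1][j-1]+1 when the i-th and j-th values match, else max(dp[i-1][j], dp[i][j-1]).
    ·  1  2  2  1  0  2  0  0  0  0  2
 ·  0  0  0  0  0  0  0  0  0  0  0  0
 0  0  0  0  0  0  1  1  1  1  1  1  1
 0  0  0  0  0  0  1  1  2  2  2  2  2
 1  0  1  1  1  1  1  1  2  2  2  2  2
 1  0  1  1  1  2  2  2  2  2  2  2  2
 2  0  1  2  2  2  2  3  3  3  3  3  3
 0  0  1  2  2  2  3  3  4  4  4  4  4
 2  0  1  2  3  3  3  4  4  4  4  4  5
 1  0  1  2  3  4  4  4  4  4  4  4  5
 2  0  1  2  3  4  4  5  5  5  5  5  5
 0  0  1  2  3  4  5  5  6  6  6  6  6
 1  0  1  2  3  4  5  5  6  6  6  6  6
dp[11][11] = 6. One LCS (by backtracking along matches): 1, 2, 2, 1, 2, 0.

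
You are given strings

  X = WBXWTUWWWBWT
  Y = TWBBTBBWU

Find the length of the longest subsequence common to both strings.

Let dp[i][j] be the LCS length of the first i characters of X and the first j characters of Y. dp[i][j] = dp[i-1][j-1]+1 when the i-th and j-th characters match, else max(dp[i-1][j], dp[i][j-1]).
    ·  T  W  B  B  T  B  B  W  U
 ·  0  0  0  0  0  0  0  0  0  0
 W  0  0  1  1  1  1  1  1  1  1
 B  0  0  1  2  2  2  2  2  2  2
 X  0  0  1  2  2  2  2  2  2  2
 W  0  0  1  2  2  2  2  2  3  3
 T  0  1  1  2  2  3  3  3  3  3
 U  0  1  1  2  2  3  3  3  3  4
 W  0  1  2  2  2  3  3  3  4  4
 W  0  1  2  2  2  3  3  3  4  4
 W  0  1  2  2  2  3  3  3  4  4
 B  0  1  2  3  3  3  4  4  4  4
 W  0  1  2  3  3  3  4  4  5  5
 T  0  1  2  3  3  4  4  4  5  5
dp[12][9] = 5. One LCS (by backtracking along matches): WBTBW.

5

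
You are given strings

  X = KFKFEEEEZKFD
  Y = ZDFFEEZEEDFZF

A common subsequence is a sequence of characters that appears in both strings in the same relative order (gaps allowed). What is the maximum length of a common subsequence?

Taking F at X[2]=Y[3], then F at X[4]=Y[4], then E at X[5]=Y[5], then E at X[6]=Y[6], then E at X[7]=Y[8], then E at X[8]=Y[9], then Z at X[9]=Y[12], then F at X[11]=Y[13] gives a common subsequence of length 8. Since dp[12][13] = 8, nothing longer is possible.

8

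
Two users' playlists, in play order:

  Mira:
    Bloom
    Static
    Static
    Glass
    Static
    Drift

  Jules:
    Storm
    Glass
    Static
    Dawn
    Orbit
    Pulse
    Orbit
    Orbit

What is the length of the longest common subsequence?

One common subsequence of length 2: Glass (Mira #4, Jules #2); then Static (Mira #5, Jules #3). The LCS DP gives dp[6][8] = 2, so this is optimal.

2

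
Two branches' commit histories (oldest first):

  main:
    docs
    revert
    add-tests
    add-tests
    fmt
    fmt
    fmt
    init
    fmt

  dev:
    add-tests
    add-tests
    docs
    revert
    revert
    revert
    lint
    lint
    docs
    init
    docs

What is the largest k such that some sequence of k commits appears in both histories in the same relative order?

3

One common subsequence of length 3: docs [1,3]; then revert [2,6]; then init [8,10], and the DP table's final entry dp[9][11] is also 3, so no common subsequence is longer.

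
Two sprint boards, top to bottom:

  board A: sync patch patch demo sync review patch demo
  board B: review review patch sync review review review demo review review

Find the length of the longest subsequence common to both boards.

One common subsequence of length 4: patch at board A[3]=board B[3], then sync at board A[5]=board B[4], then review at board A[6]=board B[7], then demo at board A[8]=board B[8]. dp[8][10] = 4 confirms this is the maximum.

4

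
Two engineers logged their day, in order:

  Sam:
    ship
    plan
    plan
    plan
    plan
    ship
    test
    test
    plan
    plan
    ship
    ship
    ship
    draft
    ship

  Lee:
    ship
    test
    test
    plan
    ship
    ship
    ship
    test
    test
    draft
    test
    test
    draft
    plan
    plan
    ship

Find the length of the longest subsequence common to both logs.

Match ship (Sam #6, Lee #1), then test (Sam #7, Lee #2), then test (Sam #8, Lee #3), then plan (Sam #10, Lee #4), then ship (Sam #11, Lee #5), then ship (Sam #12, Lee #6), then ship (Sam #13, Lee #7), then draft (Sam #14, Lee #13), then ship (Sam #15, Lee #16) — 9 tasks in the same relative order in both. Since dp[15][16] = 9, nothing longer is possible.

9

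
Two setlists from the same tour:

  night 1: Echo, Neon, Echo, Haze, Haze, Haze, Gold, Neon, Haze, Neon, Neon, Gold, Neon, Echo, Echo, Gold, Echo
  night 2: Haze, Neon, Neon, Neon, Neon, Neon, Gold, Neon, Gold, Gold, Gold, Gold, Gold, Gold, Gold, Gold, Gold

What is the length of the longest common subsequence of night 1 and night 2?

7

Pick Neon at night 1[2]=night 2[3]; then Neon at night 1[8]=night 2[4]; then Neon at night 1[10]=night 2[5]; then Neon at night 1[11]=night 2[6]; then Gold at night 1[12]=night 2[7]; then Neon at night 1[13]=night 2[8]; then Gold at night 1[16]=night 2[17]; all 7 songs appear in both, in order. dp[17][17] = 7 confirms this is the maximum.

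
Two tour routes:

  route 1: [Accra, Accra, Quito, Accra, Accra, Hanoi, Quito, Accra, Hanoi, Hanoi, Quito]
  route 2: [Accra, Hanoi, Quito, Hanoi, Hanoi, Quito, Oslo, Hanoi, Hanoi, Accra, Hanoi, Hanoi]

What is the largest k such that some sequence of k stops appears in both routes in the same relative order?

Match Accra at route 1[1]=route 2[1]; then Quito at route 1[3]=route 2[3]; then Hanoi at route 1[6]=route 2[5]; then Quito at route 1[7]=route 2[6]; then Accra at route 1[8]=route 2[10]; then Hanoi at route 1[9]=route 2[11]; then Hanoi at route 1[10]=route 2[12] — 7 stops in the same relative order in both. The LCS DP gives dp[11][12] = 7, so this is optimal.

7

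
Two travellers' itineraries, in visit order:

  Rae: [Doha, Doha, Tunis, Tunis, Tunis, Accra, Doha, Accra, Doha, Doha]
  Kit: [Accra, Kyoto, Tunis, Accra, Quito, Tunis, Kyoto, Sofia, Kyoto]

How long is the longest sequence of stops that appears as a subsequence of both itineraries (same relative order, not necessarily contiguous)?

2

One common subsequence of length 2: Tunis [3,3], then Tunis [4,6], and the DP table's final entry dp[10][9] is also 2, so no common subsequence is longer.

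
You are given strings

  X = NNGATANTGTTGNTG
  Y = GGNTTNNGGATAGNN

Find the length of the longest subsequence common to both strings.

One common subsequence of length 8: N [1,6]; then N [2,7]; then G [3,9]; then A [4,10]; then T [5,11]; then A [6,12]; then N [7,14]; then N [13,15]. dp[15][15] = 8 confirms this is the maximum.

8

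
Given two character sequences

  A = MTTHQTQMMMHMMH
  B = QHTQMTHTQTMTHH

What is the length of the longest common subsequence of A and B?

Match M (A #1, B #5), then T (A #2, B #6), then T (A #3, B #8), then Q (A #5, B #9), then T (A #6, B #10), then M (A #8, B #11), then H (A #11, B #13), then H (A #14, B #14) — 8 characters in the same relative order in both. Since dp[14][14] = 8, nothing longer is possible.

8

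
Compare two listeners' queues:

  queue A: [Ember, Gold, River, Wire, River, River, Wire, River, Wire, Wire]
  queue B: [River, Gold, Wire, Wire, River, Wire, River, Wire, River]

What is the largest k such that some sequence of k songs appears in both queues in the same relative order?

One common subsequence of length 6: Gold [2,2]; then River [3,5]; then Wire [4,6]; then River [6,7]; then Wire [7,8]; then River [8,9]. dp[10][9] = 6 confirms this is the maximum.

6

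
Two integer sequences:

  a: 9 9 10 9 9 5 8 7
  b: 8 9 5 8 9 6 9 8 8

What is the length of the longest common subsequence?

Pick 9 [1,2], 9 [2,5], 9 [4,7], 8 [7,9]; all 4 values appear in both, in order, and the DP table's final entry dp[8][9] is also 4, so no common subsequence is longer.

4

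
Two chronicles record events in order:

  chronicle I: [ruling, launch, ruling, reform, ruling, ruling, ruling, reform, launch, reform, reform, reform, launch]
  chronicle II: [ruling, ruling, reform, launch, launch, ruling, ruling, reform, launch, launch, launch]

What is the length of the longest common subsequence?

Match ruling [1,1]; then ruling [3,2]; then reform [4,3]; then ruling [6,6]; then ruling [7,7]; then reform [8,8]; then launch [9,10]; then launch [13,11] — 8 events in the same relative order in both. The LCS DP gives dp[13][11] = 8, so this is optimal.

8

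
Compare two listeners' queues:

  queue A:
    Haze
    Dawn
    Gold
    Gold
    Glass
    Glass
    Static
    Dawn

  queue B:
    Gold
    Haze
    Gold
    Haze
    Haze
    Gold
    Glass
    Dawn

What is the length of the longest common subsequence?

5

Taking Haze [1,2] → Gold [3,3] → Gold [4,6] → Glass [6,7] → Dawn [8,8] gives a common subsequence of length 5. Since dp[8][8] = 5, nothing longer is possible.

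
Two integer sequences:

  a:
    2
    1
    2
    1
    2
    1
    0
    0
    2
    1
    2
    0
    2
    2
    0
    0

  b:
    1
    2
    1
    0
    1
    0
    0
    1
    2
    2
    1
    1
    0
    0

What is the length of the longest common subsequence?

11

Match 1 (a #2, b #1); then 2 (a #3, b #2); then 1 (a #4, b #3); then 1 (a #6, b #5); then 0 (a #7, b #6); then 0 (a #8, b #7); then 1 (a #10, b #8); then 2 (a #11, b #9); then 2 (a #13, b #10); then 0 (a #15, b #13); then 0 (a #16, b #14) — 11 values in the same relative order in both, and the DP table's final entry dp[16][14] is also 11, so no common subsequence is longer.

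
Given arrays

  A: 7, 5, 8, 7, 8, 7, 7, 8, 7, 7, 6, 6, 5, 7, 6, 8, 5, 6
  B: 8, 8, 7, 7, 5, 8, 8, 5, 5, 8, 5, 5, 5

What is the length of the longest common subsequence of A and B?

8

Match 8 (A #3, B #1), then 8 (A #5, B #2), then 7 (A #6, B #3), then 7 (A #7, B #4), then 8 (A #8, B #7), then 5 (A #13, B #9), then 8 (A #16, B #10), then 5 (A #17, B #13) — 8 values in the same relative order in both. The LCS DP gives dp[18][13] = 8, so this is optimal.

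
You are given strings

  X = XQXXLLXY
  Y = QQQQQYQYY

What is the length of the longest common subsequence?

Let dp[i][j] be the LCS length of the first i characters of X and the first j characters of Y. dp[i][j] = dp[i-1][j-1]+1 when the i-th and j-th characters match, else max(dp[i-1][j], dp[i][j-1]).
    ·  Q  Q  Q  Q  Q  Y  Q  Y  Y
 ·  0  0  0  0  0  0  0  0  0  0
 X  0  0  0  0  0  0  0  0  0  0
 Q  0  1  1  1  1  1  1  1  1  1
 X  0  1  1  1  1  1  1  1  1  1
 X  0  1  1  1  1  1  1  1  1  1
 L  0  1  1  1  1  1  1  1  1  1
 L  0  1  1  1  1  1  1  1  1  1
 X  0  1  1  1  1  1  1  1  1  1
 Y  0  1  1  1  1  1  2  2  2  2
dp[8][9] = 2. One LCS (by backtracking along matches): QY.

2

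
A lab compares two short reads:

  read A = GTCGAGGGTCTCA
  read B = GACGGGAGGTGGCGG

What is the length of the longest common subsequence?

Pick G [1,1]; then C [3,3]; then G [4,6]; then A [5,7]; then G [6,9]; then G [7,11]; then G [8,12]; then C [10,13]; all 8 bases appear in both, in order. The LCS DP gives dp[13][15] = 8, so this is optimal.

8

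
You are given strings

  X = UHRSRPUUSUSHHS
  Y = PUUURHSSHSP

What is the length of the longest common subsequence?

7

One common subsequence of length 7: U at X[1]=Y[2], U at X[7]=Y[3], U at X[8]=Y[4], S at X[9]=Y[7], S at X[11]=Y[8], H at X[13]=Y[9], S at X[14]=Y[10], and the DP table's final entry dp[14][11] is also 7, so no common subsequence is longer.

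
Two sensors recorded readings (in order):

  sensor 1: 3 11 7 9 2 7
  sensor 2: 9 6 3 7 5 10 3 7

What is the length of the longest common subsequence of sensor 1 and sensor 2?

Let dp[i][j] be the LCS length of the first i values of sensor 1 and the first j values of sensor 2. dp[i][j] = dp[i-1][j-1]+1 when the i-th and j-th values match, else max(dp[i-1][j], dp[i][j-1]).
    ·  9  6  3  7  5 10  3  7
 ·  0  0  0  0  0  0  0  0  0
 3  0  0  0  1  1  1  1  1  1
11  0  0  0  1  1  1  1  1  1
 7  0  0  0  1  2  2  2  2  2
 9  0  1  1  1  2  2  2  2  2
 2  0  1  1  1  2  2  2  2  2
 7  0  1  1  1  2  2  2  2  3
dp[6][8] = 3. One LCS (by backtracking along matches): 3, 7, 7.

3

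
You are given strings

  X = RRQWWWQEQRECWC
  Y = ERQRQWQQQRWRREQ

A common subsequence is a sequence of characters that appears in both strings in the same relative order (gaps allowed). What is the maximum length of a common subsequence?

Match R [1,2] → R [2,4] → Q [3,5] → W [4,6] → Q [7,8] → Q [9,9] → R [10,13] → E [11,14] — 8 characters in the same relative order in both. dp[14][15] = 8 confirms this is the maximum.

8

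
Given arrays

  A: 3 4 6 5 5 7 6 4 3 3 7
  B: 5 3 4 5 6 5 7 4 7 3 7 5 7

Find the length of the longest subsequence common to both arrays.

Taking 3 [1,2], then 4 [2,3], then 6 [3,5], then 5 [5,6], then 7 [6,7], then 4 [8,8], then 3 [9,10], then 7 [11,13] gives a common subsequence of length 8. The LCS DP gives dp[11][13] = 8, so this is optimal.

8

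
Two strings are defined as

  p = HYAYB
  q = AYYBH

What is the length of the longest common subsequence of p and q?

3

Let dp[i][j] be the LCS length of the first i characters of p and the first j characters of q. dp[i][j] = dp[i-1][j-1]+1 when the i-th and j-th characters match, else max(dp[i-1][j], dp[i][j-1]).
    ·  A  Y  Y  B  H
 ·  0  0  0  0  0  0
 H  0  0  0  0  0  1
 Y  0  0  1  1  1  1
 A  0  1  1  1  1  1
 Y  0  1  2  2  2  2
 B  0  1  2  2  3  3
dp[5][5] = 3. One LCS (by backtracking along matches): YYB.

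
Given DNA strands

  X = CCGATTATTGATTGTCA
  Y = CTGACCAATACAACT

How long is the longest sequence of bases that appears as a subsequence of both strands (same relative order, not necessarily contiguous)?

8

Taking C at X[1]=Y[5] → C at X[2]=Y[6] → A at X[4]=Y[7] → A at X[7]=Y[8] → T at X[9]=Y[9] → A at X[11]=Y[10] → C at X[16]=Y[11] → A at X[17]=Y[13] gives a common subsequence of length 8. Since dp[17][15] = 8, nothing longer is possible.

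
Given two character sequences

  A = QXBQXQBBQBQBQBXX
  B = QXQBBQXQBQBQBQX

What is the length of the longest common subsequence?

One common subsequence of length 13: Q [1,1]; then X [2,2]; then B [3,5]; then Q [4,6]; then X [5,7]; then Q [6,8]; then B [8,9]; then Q [9,10]; then B [10,11]; then Q [11,12]; then B [12,13]; then Q [13,14]; then X [16,15]. The LCS DP gives dp[16][15] = 13, so this is optimal.

13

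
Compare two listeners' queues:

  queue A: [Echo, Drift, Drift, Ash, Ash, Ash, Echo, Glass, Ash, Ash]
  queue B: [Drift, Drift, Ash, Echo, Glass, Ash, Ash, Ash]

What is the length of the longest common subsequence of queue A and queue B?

Pick Drift (queue A #2, queue B #1), Drift (queue A #3, queue B #2), Ash (queue A #6, queue B #3), Echo (queue A #7, queue B #4), Glass (queue A #8, queue B #5), Ash (queue A #9, queue B #7), Ash (queue A #10, queue B #8); all 7 songs appear in both, in order, and the DP table's final entry dp[10][8] is also 7, so no common subsequence is longer.

7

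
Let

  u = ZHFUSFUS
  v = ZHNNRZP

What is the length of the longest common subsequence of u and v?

2

Let dp[i][j] be the LCS length of the first i characters of u and the first j characters of v. dp[i][j] = dp[i-1][j-1]+1 when the i-th and j-th characters match, else max(dp[i-1][j], dp[i][j-1]).
    ·  Z  H  N  N  R  Z  P
 ·  0  0  0  0  0  0  0  0
 Z  0  1  1  1  1  1  1  1
 H  0  1  2  2  2  2  2  2
 F  0  1  2  2  2  2  2  2
 U  0  1  2  2  2  2  2  2
 S  0  1  2  2  2  2  2  2
 F  0  1  2  2  2  2  2  2
 U  0  1  2  2  2  2  2  2
 S  0  1  2  2  2  2  2  2
dp[8][7] = 2. One LCS (by backtracking along matches): ZH.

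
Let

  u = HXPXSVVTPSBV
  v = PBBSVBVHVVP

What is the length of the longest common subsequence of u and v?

5

Match P (u #3, v #1), then S (u #5, v #4), then V (u #6, v #9), then V (u #7, v #10), then P (u #9, v #11) — 5 characters in the same relative order in both, and the DP table's final entry dp[12][11] is also 5, so no common subsequence is longer.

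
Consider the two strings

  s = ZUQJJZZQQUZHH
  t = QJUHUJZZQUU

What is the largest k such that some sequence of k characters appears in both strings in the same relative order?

Let dp[i][j] be the LCS length of the first i characters of s and the first j characters of t. dp[i][j] = dp[i-1][j-1]+1 when the i-th and j-th characters match, else max(dp[i-1][j], dp[i][j-1]).
    ·  Q  J  U  H  U  J  Z  Z  Q  U  U
 ·  0  0  0  0  0  0  0  0  0  0  0  0
 Z  0  0  0  0  0  0  0  1  1  1  1  1
 U  0  0  0  1  1  1  1  1  1  1  2  2
 Q  0  1  1  1  1  1  1  1  1  2  2  2
 J  0  1  2  2  2  2  2  2  2  2  2  2
 J  0  1  2  2  2  2  3  3  3  3  3  3
 Z  0  1  2  2  2  2  3  4  4  4  4  4
 Z  0  1  2  2  2  2  3  4  5  5  5  5
 Q  0  1  2  2  2  2  3  4  5  6  6  6
 Q  0  1  2  2  2  2  3  4  5  6  6  6
 U  0  1  2  3  3  3  3  4  5  6  7  7
 Z  0  1  2  3  3  3  3  4  5  6  7  7
 H  0  1  2  3  4  4  4  4  5  6  7  7
 H  0  1  2  3  4  4  4  4  5  6  7  7
dp[13][11] = 7. One LCS (by backtracking along matches): QJJZZQU.

7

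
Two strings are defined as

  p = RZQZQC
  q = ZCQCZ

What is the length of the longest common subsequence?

Let dp[i][j] be the LCS length of the first i characters of p and the first j characters of q. dp[i][j] = dp[i-1][j-1]+1 when the i-th and j-th characters match, else max(dp[i-1][j], dp[i][j-1]).
    ·  Z  C  Q  C  Z
 ·  0  0  0  0  0  0
 R  0  0  0  0  0  0
 Z  0  1  1  1  1  1
 Q  0  1  1  2  2  2
 Z  0  1  1  2  2  3
 Q  0  1  1  2  2  3
 C  0  1  2  2  3  3
dp[6][5] = 3. One LCS (by backtracking along matches): ZQZ.

3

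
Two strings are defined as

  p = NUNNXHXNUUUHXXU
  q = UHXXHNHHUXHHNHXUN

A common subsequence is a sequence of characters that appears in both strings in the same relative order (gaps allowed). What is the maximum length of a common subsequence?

8

Match N (p #1, q #6), then U (p #2, q #9), then X (p #5, q #10), then H (p #6, q #12), then N (p #8, q #13), then H (p #12, q #14), then X (p #14, q #15), then U (p #15, q #16) — 8 characters in the same relative order in both. Since dp[15][17] = 8, nothing longer is possible.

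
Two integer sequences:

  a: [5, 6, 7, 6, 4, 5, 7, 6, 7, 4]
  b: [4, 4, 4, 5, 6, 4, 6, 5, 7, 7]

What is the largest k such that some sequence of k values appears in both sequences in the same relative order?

6

Let dp[i][j] be the LCS length of the first i values of a and the first j values of b. dp[i][j] = dp[i-1][j-1]+1 when the i-th and j-th values match, else max(dp[i-1][j], dp[i][j-1]).
    ·  4  4  4  5  6  4  6  5  7  7
 ·  0  0  0  0  0  0  0  0  0  0  0
 5  0  0  0  0  1  1  1  1  1  1  1
 6  0  0  0  0  1  2  2  2  2  2  2
 7  0  0  0  0  1  2  2  2  2  3  3
 6  0  0  0  0  1  2  2  3  3  3  3
 4  0  1  1  1  1  2  3  3  3  3  3
 5  0  1  1  1  2  2  3  3  4  4  4
 7  0  1  1  1  2  2  3  3  4  5  5
 6  0  1  1  1  2  3  3  4  4  5  5
 7  0  1  1  1  2  3  3  4  4  5  6
 4  0  1  2  2  2  3  4  4  4  5  6
dp[10][10] = 6. One LCS (by backtracking along matches): 5, 6, 6, 5, 7, 7.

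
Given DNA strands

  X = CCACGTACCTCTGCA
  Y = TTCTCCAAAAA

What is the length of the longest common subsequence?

Taking T at X[6]=Y[2], then C at X[9]=Y[3], then T at X[10]=Y[4], then C at X[11]=Y[5], then C at X[14]=Y[6], then A at X[15]=Y[11] gives a common subsequence of length 6. dp[15][11] = 6 confirms this is the maximum.

6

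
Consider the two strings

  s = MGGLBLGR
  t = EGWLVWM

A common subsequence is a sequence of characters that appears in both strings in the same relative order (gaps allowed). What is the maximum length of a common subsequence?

2

One common subsequence of length 2: G (s #2, t #2) → L (s #4, t #4). Since dp[8][7] = 2, nothing longer is possible.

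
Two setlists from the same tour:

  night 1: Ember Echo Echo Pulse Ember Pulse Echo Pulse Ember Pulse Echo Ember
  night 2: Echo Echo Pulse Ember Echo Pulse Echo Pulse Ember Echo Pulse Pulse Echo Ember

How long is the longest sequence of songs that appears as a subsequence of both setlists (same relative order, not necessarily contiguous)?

One common subsequence of length 11: Echo [2,1], Echo [3,2], Pulse [4,3], Ember [5,4], Pulse [6,6], Echo [7,7], Pulse [8,8], Ember [9,9], Pulse [10,12], Echo [11,13], Ember [12,14]. dp[12][14] = 11 confirms this is the maximum.

11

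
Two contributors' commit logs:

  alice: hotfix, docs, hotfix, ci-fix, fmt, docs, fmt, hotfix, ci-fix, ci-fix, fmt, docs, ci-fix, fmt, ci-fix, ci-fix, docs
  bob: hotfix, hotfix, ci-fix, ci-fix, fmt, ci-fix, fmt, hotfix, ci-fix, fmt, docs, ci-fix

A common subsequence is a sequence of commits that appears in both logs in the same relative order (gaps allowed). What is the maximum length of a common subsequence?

Match hotfix at alice[1]=bob[1], then hotfix at alice[3]=bob[2], then ci-fix at alice[4]=bob[4], then fmt at alice[5]=bob[5], then fmt at alice[7]=bob[7], then hotfix at alice[8]=bob[8], then ci-fix at alice[10]=bob[9], then fmt at alice[11]=bob[10], then docs at alice[12]=bob[11], then ci-fix at alice[16]=bob[12] — 10 commits in the same relative order in both. The LCS DP gives dp[17][12] = 10, so this is optimal.

10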